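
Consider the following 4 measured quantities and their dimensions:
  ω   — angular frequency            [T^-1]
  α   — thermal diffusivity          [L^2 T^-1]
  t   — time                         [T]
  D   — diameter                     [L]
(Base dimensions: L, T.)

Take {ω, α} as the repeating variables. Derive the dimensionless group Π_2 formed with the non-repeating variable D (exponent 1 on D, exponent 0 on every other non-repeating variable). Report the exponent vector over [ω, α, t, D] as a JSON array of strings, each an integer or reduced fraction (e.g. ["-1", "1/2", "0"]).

Exponent matrix [L,T] × [ω,α,t,D]:
  L: [ 0  2  0  1]
  T: [-1 -1  1  0]
Row reduction gives pivot columns ω,α; rank = 2
Pivot set = {ω,α}, free = {t,D}
RREF:
  r0: [   1    0   -1 -1/2]
  r1: [   0    1    0  1/2]
Fix exponent of D at 1, t at 0; solve each RREF row for its pivot's exponent:
  r0: exp(ω) + (-1/2)·1 = 0 ⇒ exp(ω) = 1/2
  r1: exp(α) + (1/2)·1 = 0 ⇒ exp(α) = -1/2
Π_2 = ω^(1/2) · α^(-1/2) · D

["1/2", "-1/2", "0", "1"]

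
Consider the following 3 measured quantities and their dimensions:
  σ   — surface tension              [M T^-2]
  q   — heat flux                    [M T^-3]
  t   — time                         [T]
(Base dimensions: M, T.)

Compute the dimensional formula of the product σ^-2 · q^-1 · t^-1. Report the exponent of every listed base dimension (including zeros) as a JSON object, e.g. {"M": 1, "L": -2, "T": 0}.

{"M": -3, "T": 6}

Exponent matrix [M,T] × [σ,q,t]:
  M: [ 1  1  0]
  T: [-2 -3  1]
  [M]: (-2)·1+(-1)·1+(-1)·0 = -3
  [T]: (-2)·-2+(-1)·-3+(-1)·1 = 6
⇒ M^-3 T^6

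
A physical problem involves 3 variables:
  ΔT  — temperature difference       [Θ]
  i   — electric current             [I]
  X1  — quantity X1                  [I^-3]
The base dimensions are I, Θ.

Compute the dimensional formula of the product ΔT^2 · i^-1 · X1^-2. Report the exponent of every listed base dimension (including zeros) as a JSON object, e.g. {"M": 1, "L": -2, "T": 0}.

Exponent matrix [I,Θ] × [ΔT,i,X1]:
  I: [ 0  1 -3]
  Θ: [ 1  0  0]
  [I]: (2)·0+(-1)·1+(-2)·-3 = 5
  [Θ]: (2)·1+(-1)·0+(-2)·0 = 2
⇒ I^5 Θ^2

{"I": 5, "Θ": 2}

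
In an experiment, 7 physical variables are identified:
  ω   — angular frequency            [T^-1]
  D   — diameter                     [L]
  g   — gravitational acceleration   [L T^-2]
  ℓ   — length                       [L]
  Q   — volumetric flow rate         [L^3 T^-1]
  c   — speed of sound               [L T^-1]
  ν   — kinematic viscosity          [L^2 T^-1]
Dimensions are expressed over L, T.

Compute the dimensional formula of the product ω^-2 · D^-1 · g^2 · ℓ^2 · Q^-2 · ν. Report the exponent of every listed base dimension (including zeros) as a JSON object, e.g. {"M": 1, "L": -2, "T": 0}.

Dimensional matrix (L×T by ω×D×g×ℓ×Q×c×ν):
  L: [ 0  1  1  1  3  1  2]
  T: [-1  0 -2  0 -1 -1 -1]
  [L]: (-2)·0+(-1)·1+(2)·1+(2)·1+(-2)·3+(1)·2 = -1
  [T]: (-2)·-1+(-1)·0+(2)·-2+(2)·0+(-2)·-1+(1)·-1 = -1
⇒ L^-1 T^-1

{"L": -1, "T": -1}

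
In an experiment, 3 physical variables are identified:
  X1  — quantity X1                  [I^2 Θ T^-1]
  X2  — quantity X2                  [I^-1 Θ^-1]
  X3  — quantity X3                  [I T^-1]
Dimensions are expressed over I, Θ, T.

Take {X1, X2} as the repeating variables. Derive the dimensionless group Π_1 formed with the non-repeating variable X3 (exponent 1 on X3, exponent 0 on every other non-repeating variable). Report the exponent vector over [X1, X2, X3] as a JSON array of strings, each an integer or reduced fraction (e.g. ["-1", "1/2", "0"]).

Write exponents as rows I,Θ,T / cols X1,X2,X3:
  I: [ 2 -1  1]
  Θ: [ 1 -1  0]
  T: [-1  0 -1]
Row reduction gives pivot columns X1,X2; rank = 2
Pivot set = {X1,X2}, free = {X3}
RREF:
  r0: [   1    0    1]
  r1: [   0    1    1]
  r2: [   0    0    0]
Fix exponent of X3 at 1; solve each RREF row for its pivot's exponent:
  r0: exp(X1) + (1)·1 = 0 ⇒ exp(X1) = -1
  r1: exp(X2) + (1)·1 = 0 ⇒ exp(X2) = -1
Π_1 = X1^-1 · X2^-1 · X3

["-1", "-1", "1"]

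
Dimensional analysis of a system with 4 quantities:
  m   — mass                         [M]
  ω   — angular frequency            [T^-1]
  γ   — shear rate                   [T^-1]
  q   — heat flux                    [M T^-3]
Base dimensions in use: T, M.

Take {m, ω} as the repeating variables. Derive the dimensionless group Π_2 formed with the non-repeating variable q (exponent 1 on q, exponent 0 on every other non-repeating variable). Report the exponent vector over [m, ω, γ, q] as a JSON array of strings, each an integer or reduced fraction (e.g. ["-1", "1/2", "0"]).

Write exponents as rows T,M / cols m,ω,γ,q:
  T: [ 0 -1 -1 -3]
  M: [ 1  0  0  1]
Row reduction gives pivot columns m,ω; rank = 2
Repeat: m,ω; free: γ,q
RREF:
  r0: [   1    0    0    1]
  r1: [   0    1    1    3]
Fix exponent of q at 1, γ at 0; solve each RREF row for its pivot's exponent:
  r0: exp(m) + (1)·1 = 0 ⇒ exp(m) = -1
  r1: exp(ω) + (3)·1 = 0 ⇒ exp(ω) = -3
Π_2 = m^-1 · ω^-3 · q

["-1", "-3", "0", "1"]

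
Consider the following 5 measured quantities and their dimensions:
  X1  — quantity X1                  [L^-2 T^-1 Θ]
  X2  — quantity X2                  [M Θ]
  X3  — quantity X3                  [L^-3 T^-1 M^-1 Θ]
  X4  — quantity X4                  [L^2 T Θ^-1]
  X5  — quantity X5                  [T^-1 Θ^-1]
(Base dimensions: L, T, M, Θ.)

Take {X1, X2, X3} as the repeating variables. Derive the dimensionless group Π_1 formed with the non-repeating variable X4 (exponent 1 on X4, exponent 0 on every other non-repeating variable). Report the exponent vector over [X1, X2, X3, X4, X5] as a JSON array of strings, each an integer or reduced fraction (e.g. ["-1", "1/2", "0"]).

Exponent matrix [L,T,M,Θ] × [X1,X2,X3,X4,X5]:
  L: [-2  0 -3  2  0]
  T: [-1  0 -1  1 -1]
  M: [ 0  1 -1  0  0]
  Θ: [ 1  1  1 -1 -1]
Row reduction gives pivot columns X1,X2,X3; rank = 3
Pivot set = {X1,X2,X3}, free = {X4,X5}
RREF:
  r0: [   1    0    0   -1    3]
  r1: [   0    1    0    0   -2]
  r2: [   0    0    1    0   -2]
  r3: [   0    0    0    0    0]
Fix exponent of X4 at 1, X5 at 0; solve each RREF row for its pivot's exponent:
  r0: exp(X1) + (-1)·1 = 0 ⇒ exp(X1) = 1
  r1: exp(X2) + (0)·1 = 0 ⇒ exp(X2) = 0
  r2: exp(X3) + (0)·1 = 0 ⇒ exp(X3) = 0
Π_1 = X1 · X4

["1", "0", "0", "1", "0"]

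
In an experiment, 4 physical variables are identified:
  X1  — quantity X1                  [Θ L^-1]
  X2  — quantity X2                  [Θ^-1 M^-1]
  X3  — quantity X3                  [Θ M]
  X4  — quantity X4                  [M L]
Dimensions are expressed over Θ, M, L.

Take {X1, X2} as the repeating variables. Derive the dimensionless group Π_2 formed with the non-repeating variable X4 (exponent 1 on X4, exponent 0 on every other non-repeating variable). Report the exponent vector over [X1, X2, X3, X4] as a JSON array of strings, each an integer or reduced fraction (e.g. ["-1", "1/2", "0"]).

Exponent matrix [Θ,M,L] × [X1,X2,X3,X4]:
  Θ: [ 1 -1  1  0]
  M: [ 0 -1  1  1]
  L: [-1  0  0  1]
RREF → pivots at {X1,X2} ⇒ r = 2
Repeat: X1,X2; free: X3,X4
RREF:
  r0: [   1    0    0   -1]
  r1: [   0    1   -1   -1]
  r2: [   0    0    0    0]
Fix exponent of X4 at 1, X3 at 0; solve each RREF row for its pivot's exponent:
  r0: exp(X1) + (-1)·1 = 0 ⇒ exp(X1) = 1
  r1: exp(X2) + (-1)·1 = 0 ⇒ exp(X2) = 1
Π_2 = X1 · X2 · X4

["1", "1", "0", "1"]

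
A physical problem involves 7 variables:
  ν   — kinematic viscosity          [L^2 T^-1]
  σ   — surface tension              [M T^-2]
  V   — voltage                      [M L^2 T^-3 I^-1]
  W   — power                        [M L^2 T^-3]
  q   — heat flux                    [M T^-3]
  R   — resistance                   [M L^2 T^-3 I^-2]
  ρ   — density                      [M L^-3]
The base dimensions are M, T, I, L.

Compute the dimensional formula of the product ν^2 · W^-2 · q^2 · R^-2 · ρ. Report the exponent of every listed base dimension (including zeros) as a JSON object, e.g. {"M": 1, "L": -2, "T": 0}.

Exponent matrix [M,T,I,L] × [ν,σ,V,W,q,R,ρ]:
  M: [ 0  1  1  1  1  1  1]
  T: [-1 -2 -3 -3 -3 -3  0]
  I: [ 0  0 -1  0  0 -2  0]
  L: [ 2  0  2  2  0  2 -3]
  [M]: (2)·0+(-2)·1+(2)·1+(-2)·1+(1)·1 = -1
  [T]: (2)·-1+(-2)·-3+(2)·-3+(-2)·-3+(1)·0 = 4
  [I]: (2)·0+(-2)·0+(2)·0+(-2)·-2+(1)·0 = 4
  [L]: (2)·2+(-2)·2+(2)·0+(-2)·2+(1)·-3 = -7
⇒ M^-1 T^4 I^4 L^-7

{"M": -1, "T": 4, "I": 4, "L": -7}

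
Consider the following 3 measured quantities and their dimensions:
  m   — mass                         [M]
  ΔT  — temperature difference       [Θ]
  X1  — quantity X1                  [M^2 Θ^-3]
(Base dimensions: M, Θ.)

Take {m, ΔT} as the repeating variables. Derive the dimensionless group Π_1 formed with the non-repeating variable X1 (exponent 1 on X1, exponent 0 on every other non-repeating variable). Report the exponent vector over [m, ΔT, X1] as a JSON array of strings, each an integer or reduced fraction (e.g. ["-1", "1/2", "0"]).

Dimensional matrix (M×Θ by m×ΔT×X1):
  M: [ 1  0  2]
  Θ: [ 0  1 -3]
Row reduction gives pivot columns m,ΔT; rank = 2
Pivot set = {m,ΔT}, free = {X1}
RREF:
  r0: [   1    0    2]
  r1: [   0    1   -3]
Fix exponent of X1 at 1; solve each RREF row for its pivot's exponent:
  r0: exp(m) + (2)·1 = 0 ⇒ exp(m) = -2
  r1: exp(ΔT) + (-3)·1 = 0 ⇒ exp(ΔT) = 3
Π_1 = m^-2 · ΔT^3 · X1

["-2", "3", "1"]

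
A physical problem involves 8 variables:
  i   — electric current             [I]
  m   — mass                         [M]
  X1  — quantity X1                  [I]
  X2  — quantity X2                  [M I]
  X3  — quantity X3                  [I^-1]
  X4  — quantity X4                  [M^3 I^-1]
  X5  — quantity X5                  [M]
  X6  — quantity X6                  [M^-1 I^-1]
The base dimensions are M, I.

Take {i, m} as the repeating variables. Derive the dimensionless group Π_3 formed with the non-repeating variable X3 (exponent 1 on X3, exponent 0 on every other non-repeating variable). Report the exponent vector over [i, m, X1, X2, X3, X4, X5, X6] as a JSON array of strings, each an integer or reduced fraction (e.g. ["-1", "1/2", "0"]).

["1", "0", "0", "0", "1", "0", "0", "0"]

Exponent matrix [M,I] × [i,m,X1,X2,X3,X4,X5,X6]:
  M: [ 0  1  0  1  0  3  1 -1]
  I: [ 1  0  1  1 -1 -1  0 -1]
Row reduction gives pivot columns i,m; rank = 2
Repeat: i,m; free: X1,X2,X3,X4,X5,X6
RREF:
  r0: [   1    0    1    1   -1   -1    0   -1]
  r1: [   0    1    0    1    0    3    1   -1]
Fix exponent of X3 at 1, X1 at 0, X2 at 0, X4 at 0, X5 at 0, X6 at 0; solve each RREF row for its pivot's exponent:
  r0: exp(i) + (-1)·1 = 0 ⇒ exp(i) = 1
  r1: exp(m) + (0)·1 = 0 ⇒ exp(m) = 0
Π_3 = i · X3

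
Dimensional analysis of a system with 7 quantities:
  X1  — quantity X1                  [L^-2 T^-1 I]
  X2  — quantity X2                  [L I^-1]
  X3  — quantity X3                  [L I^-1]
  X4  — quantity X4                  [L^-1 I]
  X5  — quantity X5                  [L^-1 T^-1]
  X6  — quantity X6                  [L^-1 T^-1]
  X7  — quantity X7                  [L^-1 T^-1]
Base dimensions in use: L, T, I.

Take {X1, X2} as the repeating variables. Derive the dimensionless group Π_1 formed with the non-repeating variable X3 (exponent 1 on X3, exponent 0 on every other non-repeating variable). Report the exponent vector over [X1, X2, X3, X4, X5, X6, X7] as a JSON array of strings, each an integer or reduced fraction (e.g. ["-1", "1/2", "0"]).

Exponent matrix [L,T,I] × [X1,X2,X3,X4,X5,X6,X7]:
  L: [-2  1  1 -1 -1 -1 -1]
  T: [-1  0  0  0 -1 -1 -1]
  I: [ 1 -1 -1  1  0  0  0]
Row reduction gives pivot columns X1,X2; rank = 2
Repeat: X1,X2; free: X3,X4,X5,X6,X7
RREF:
  r0: [   1    0    0    0    1    1    1]
  r1: [   0    1    1   -1    1    1    1]
  r2: [   0    0    0    0    0    0    0]
Fix exponent of X3 at 1, X4 at 0, X5 at 0, X6 at 0, X7 at 0; solve each RREF row for its pivot's exponent:
  r0: exp(X1) + (0)·1 = 0 ⇒ exp(X1) = 0
  r1: exp(X2) + (1)·1 = 0 ⇒ exp(X2) = -1
Π_1 = X2^-1 · X3

["0", "-1", "1", "0", "0", "0", "0"]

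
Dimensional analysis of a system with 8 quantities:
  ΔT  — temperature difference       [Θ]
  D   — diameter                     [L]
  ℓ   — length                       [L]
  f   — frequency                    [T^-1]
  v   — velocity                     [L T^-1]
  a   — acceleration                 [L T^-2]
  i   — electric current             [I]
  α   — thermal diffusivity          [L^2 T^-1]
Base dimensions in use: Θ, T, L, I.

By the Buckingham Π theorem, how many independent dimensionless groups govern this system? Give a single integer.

Exponent matrix [Θ,T,L,I] × [ΔT,D,ℓ,f,v,a,i,α]:
  Θ: [ 1  0  0  0  0  0  0  0]
  T: [ 0  0  0 -1 -1 -2  0 -1]
  L: [ 0  1  1  0  1  1  0  2]
  I: [ 0  0  0  0  0  0  1  0]
RREF → pivots at {ΔT,D,f,i} ⇒ r = 4
8 vars − rank 4 = 4 Π groups

4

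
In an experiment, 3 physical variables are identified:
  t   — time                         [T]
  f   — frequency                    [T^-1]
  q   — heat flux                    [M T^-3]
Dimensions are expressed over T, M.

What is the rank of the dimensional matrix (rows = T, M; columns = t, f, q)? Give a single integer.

2

Write exponents as rows T,M / cols t,f,q:
  T: [ 1 -1 -3]
  M: [ 0  0  1]
Row reduction gives pivot columns t,q; rank = 2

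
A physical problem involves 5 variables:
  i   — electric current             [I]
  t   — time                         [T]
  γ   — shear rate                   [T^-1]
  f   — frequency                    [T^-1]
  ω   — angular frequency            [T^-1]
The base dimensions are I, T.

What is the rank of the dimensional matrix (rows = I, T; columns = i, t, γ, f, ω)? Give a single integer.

Exponent matrix [I,T] × [i,t,γ,f,ω]:
  I: [ 1  0  0  0  0]
  T: [ 0  1 -1 -1 -1]
Echelon form has 2 nonzero rows (pivots: i,t)

2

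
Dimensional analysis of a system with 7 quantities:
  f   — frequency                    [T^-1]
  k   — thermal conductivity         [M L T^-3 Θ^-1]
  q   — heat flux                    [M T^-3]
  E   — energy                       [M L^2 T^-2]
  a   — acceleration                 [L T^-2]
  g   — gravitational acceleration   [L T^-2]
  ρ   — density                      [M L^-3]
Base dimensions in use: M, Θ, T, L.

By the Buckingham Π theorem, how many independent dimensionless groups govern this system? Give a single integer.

Dimensional matrix (M×Θ×T×L by f×k×q×E×a×g×ρ):
  M: [ 0  1  1  1  0  0  1]
  Θ: [ 0 -1  0  0  0  0  0]
  T: [-1 -3 -3 -2 -2 -2  0]
  L: [ 0  1  0  2  1  1 -3]
Echelon form has 4 nonzero rows (pivots: f,k,q,E)
n=7, r=4 ⇒ 3 dimensionless groups

3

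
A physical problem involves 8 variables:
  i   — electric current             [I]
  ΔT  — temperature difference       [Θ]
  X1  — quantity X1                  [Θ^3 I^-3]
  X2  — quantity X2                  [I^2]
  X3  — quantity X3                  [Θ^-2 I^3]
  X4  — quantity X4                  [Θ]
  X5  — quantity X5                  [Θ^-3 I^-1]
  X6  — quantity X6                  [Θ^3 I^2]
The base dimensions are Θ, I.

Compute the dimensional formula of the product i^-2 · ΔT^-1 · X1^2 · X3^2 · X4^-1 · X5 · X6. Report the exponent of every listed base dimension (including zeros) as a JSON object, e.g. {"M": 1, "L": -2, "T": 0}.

{"Θ": 0, "I": -1}

Dimensional matrix (Θ×I by i×ΔT×X1×X2×X3×X4×X5×X6):
  Θ: [ 0  1  3  0 -2  1 -3  3]
  I: [ 1  0 -3  2  3  0 -1  2]
  [Θ]: (-2)·0+(-1)·1+(2)·3+(2)·-2+(-1)·1+(1)·-3+(1)·3 = 0
  [I]: (-2)·1+(-1)·0+(2)·-3+(2)·3+(-1)·0+(1)·-1+(1)·2 = -1
⇒ I^-1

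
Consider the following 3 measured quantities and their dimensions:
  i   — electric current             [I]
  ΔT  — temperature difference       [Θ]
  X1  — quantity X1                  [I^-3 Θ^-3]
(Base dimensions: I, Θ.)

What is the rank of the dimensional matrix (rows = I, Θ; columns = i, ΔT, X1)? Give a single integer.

2

Write exponents as rows I,Θ / cols i,ΔT,X1:
  I: [ 1  0 -3]
  Θ: [ 0  1 -3]
Echelon form has 2 nonzero rows (pivots: i,ΔT)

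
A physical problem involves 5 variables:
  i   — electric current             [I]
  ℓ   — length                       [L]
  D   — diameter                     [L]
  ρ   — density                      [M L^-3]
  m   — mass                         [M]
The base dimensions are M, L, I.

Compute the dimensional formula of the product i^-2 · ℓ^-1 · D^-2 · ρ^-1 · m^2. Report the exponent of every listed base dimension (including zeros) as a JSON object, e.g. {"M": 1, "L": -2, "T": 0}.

Exponent matrix [M,L,I] × [i,ℓ,D,ρ,m]:
  M: [ 0  0  0  1  1]
  L: [ 0  1  1 -3  0]
  I: [ 1  0  0  0  0]
  [M]: (-2)·0+(-1)·0+(-2)·0+(-1)·1+(2)·1 = 1
  [L]: (-2)·0+(-1)·1+(-2)·1+(-1)·-3+(2)·0 = 0
  [I]: (-2)·1+(-1)·0+(-2)·0+(-1)·0+(2)·0 = -2
⇒ M I^-2

{"M": 1, "L": 0, "I": -2}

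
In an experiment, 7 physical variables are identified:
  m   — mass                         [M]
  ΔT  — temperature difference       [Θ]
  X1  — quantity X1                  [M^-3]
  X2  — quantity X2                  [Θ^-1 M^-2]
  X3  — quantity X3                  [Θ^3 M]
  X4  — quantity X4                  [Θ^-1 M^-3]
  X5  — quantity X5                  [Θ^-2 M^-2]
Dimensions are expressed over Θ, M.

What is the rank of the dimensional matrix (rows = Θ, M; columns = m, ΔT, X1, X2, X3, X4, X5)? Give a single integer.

Dimensional matrix (Θ×M by m×ΔT×X1×X2×X3×X4×X5):
  Θ: [ 0  1  0 -1  3 -1 -2]
  M: [ 1  0 -3 -2  1 -3 -2]
Echelon form has 2 nonzero rows (pivots: m,ΔT)

2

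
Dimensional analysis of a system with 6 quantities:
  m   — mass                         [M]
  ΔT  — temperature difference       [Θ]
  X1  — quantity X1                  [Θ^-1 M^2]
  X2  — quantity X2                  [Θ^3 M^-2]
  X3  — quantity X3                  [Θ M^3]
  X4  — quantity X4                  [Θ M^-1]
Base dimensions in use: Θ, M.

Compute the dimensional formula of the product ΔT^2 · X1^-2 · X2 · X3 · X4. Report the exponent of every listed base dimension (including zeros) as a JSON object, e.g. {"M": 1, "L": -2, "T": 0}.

Dimensional matrix (Θ×M by m×ΔT×X1×X2×X3×X4):
  Θ: [ 0  1 -1  3  1  1]
  M: [ 1  0  2 -2  3 -1]
  [Θ]: (2)·1+(-2)·-1+(1)·3+(1)·1+(1)·1 = 9
  [M]: (2)·0+(-2)·2+(1)·-2+(1)·3+(1)·-1 = -4
⇒ Θ^9 M^-4

{"Θ": 9, "M": -4}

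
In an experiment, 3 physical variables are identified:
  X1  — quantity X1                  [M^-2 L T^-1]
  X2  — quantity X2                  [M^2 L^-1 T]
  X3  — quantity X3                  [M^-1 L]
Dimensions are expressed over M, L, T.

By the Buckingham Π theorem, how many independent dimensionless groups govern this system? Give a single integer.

Dimensional matrix (M×L×T by X1×X2×X3):
  M: [-2  2 -1]
  L: [ 1 -1  1]
  T: [-1  1  0]
Row reduction gives pivot columns X1,X3; rank = 2
n=3, r=2 ⇒ 1 dimensionless group

1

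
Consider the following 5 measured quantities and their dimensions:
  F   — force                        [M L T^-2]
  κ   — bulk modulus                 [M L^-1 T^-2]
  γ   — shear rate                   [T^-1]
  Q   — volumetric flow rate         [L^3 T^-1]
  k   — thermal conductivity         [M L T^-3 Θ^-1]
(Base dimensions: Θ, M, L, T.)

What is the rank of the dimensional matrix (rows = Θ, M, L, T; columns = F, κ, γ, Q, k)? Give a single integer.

4

Dimensional matrix (Θ×M×L×T by F×κ×γ×Q×k):
  Θ: [ 0  0  0  0 -1]
  M: [ 1  1  0  0  1]
  L: [ 1 -1  0  3  1]
  T: [-2 -2 -1 -1 -3]
Echelon form has 4 nonzero rows (pivots: F,κ,γ,k)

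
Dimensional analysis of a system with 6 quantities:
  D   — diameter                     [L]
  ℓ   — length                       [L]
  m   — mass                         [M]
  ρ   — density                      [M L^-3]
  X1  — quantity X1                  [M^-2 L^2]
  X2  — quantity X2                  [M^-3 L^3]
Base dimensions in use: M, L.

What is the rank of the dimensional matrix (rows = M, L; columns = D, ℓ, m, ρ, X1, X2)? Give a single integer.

Dimensional matrix (M×L by D×ℓ×m×ρ×X1×X2):
  M: [ 0  0  1  1 -2 -3]
  L: [ 1  1  0 -3  2  3]
RREF → pivots at {D,m} ⇒ r = 2

2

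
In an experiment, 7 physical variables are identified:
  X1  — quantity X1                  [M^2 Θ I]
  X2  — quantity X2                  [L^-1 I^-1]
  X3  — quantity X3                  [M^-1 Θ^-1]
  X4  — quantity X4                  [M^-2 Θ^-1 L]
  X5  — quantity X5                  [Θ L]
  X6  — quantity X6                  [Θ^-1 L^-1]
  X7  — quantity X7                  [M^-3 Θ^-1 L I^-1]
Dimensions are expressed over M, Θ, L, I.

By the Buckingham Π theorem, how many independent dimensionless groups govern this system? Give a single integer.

4

Write exponents as rows M,Θ,L,I / cols X1,X2,X3,X4,X5,X6,X7:
  M: [ 2  0 -1 -2  0  0 -3]
  Θ: [ 1  0 -1 -1  1 -1 -1]
  L: [ 0 -1  0  1  1 -1  1]
  I: [ 1 -1  0  0  0  0 -1]
Row reduction gives pivot columns X1,X2,X3; rank = 3
n=7, r=3 ⇒ 4 dimensionless groups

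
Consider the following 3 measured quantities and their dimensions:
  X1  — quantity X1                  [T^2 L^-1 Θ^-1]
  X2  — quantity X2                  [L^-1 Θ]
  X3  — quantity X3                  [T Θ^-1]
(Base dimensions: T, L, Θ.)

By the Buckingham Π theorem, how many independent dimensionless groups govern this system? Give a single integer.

Exponent matrix [T,L,Θ] × [X1,X2,X3]:
  T: [ 2  0  1]
  L: [-1 -1  0]
  Θ: [-1  1 -1]
Echelon form has 2 nonzero rows (pivots: X1,X2)
Π count = n − r = 3 − 2 = 1

1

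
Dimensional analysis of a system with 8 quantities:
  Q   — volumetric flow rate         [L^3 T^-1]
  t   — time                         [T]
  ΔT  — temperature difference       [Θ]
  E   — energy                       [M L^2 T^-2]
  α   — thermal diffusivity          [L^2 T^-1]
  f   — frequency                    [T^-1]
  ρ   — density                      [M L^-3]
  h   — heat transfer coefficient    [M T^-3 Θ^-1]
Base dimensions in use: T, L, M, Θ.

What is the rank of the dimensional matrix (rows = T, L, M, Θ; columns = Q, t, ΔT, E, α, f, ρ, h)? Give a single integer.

Dimensional matrix (T×L×M×Θ by Q×t×ΔT×E×α×f×ρ×h):
  T: [-1  1  0 -2 -1 -1  0 -3]
  L: [ 3  0  0  2  2  0 -3  0]
  M: [ 0  0  0  1  0  0  1  1]
  Θ: [ 0  0  1  0  0  0  0 -1]
Row reduction gives pivot columns Q,t,ΔT,E; rank = 4

4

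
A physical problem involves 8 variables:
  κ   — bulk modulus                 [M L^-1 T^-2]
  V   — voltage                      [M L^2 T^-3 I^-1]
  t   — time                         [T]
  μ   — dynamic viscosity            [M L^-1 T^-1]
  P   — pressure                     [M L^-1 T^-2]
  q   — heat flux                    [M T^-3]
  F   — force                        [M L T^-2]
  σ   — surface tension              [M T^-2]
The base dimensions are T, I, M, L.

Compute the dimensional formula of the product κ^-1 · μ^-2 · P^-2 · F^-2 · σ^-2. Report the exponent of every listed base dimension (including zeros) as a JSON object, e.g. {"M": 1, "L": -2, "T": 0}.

Dimensional matrix (T×I×M×L by κ×V×t×μ×P×q×F×σ):
  T: [-2 -3  1 -1 -2 -3 -2 -2]
  I: [ 0 -1  0  0  0  0  0  0]
  M: [ 1  1  0  1  1  1  1  1]
  L: [-1  2  0 -1 -1  0  1  0]
  [T]: (-1)·-2+(-2)·-1+(-2)·-2+(-2)·-2+(-2)·-2 = 16
  [I]: (-1)·0+(-2)·0+(-2)·0+(-2)·0+(-2)·0 = 0
  [M]: (-1)·1+(-2)·1+(-2)·1+(-2)·1+(-2)·1 = -9
  [L]: (-1)·-1+(-2)·-1+(-2)·-1+(-2)·1+(-2)·0 = 3
⇒ T^16 M^-9 L^3

{"T": 16, "I": 0, "M": -9, "L": 3}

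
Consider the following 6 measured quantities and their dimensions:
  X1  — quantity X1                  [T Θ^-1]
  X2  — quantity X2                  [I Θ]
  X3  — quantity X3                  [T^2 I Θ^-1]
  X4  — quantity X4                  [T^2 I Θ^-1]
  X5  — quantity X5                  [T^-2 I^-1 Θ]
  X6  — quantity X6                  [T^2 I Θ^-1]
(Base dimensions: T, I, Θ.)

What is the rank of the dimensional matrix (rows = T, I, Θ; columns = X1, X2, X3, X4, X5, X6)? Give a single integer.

Exponent matrix [T,I,Θ] × [X1,X2,X3,X4,X5,X6]:
  T: [ 1  0  2  2 -2  2]
  I: [ 0  1  1  1 -1  1]
  Θ: [-1  1 -1 -1  1 -1]
Row reduction gives pivot columns X1,X2; rank = 2

2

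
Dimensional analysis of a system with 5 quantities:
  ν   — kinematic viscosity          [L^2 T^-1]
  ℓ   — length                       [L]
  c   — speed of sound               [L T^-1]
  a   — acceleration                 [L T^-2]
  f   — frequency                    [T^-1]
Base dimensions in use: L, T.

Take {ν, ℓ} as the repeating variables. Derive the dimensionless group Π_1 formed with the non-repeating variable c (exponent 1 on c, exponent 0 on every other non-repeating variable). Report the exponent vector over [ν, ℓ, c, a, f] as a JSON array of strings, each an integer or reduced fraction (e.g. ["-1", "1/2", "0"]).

Exponent matrix [L,T] × [ν,ℓ,c,a,f]:
  L: [ 2  1  1  1  0]
  T: [-1  0 -1 -2 -1]
Row reduction gives pivot columns ν,ℓ; rank = 2
Pivot set = {ν,ℓ}, free = {c,a,f}
RREF:
  r0: [   1    0    1    2    1]
  r1: [   0    1   -1   -3   -2]
Fix exponent of c at 1, a at 0, f at 0; solve each RREF row for its pivot's exponent:
  r0: exp(ν) + (1)·1 = 0 ⇒ exp(ν) = -1
  r1: exp(ℓ) + (-1)·1 = 0 ⇒ exp(ℓ) = 1
Π_1 = ν^-1 · ℓ · c

["-1", "1", "1", "0", "0"]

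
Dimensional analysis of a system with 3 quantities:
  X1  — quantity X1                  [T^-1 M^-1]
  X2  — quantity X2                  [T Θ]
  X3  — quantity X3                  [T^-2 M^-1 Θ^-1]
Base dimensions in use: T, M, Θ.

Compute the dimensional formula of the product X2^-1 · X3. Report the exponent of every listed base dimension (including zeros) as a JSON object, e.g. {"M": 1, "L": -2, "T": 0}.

Dimensional matrix (T×M×Θ by X1×X2×X3):
  T: [-1  1 -2]
  M: [-1  0 -1]
  Θ: [ 0  1 -1]
  [T]: (-1)·1+(1)·-2 = -3
  [M]: (-1)·0+(1)·-1 = -1
  [Θ]: (-1)·1+(1)·-1 = -2
⇒ T^-3 M^-1 Θ^-2

{"T": -3, "M": -1, "Θ": -2}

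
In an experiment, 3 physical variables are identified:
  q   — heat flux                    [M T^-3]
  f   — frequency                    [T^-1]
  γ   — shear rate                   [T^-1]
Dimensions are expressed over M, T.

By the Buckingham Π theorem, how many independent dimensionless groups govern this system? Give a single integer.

Exponent matrix [M,T] × [q,f,γ]:
  M: [ 1  0  0]
  T: [-3 -1 -1]
Row reduction gives pivot columns q,f; rank = 2
Π count = n − r = 3 − 2 = 1

1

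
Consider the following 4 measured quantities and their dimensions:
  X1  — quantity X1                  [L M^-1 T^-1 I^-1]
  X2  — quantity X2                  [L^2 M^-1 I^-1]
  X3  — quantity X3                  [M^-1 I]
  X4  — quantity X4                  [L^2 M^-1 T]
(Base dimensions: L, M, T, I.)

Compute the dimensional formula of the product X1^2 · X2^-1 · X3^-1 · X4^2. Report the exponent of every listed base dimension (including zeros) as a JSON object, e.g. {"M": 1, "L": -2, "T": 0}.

{"L": 4, "M": -2, "T": 0, "I": -2}

Write exponents as rows L,M,T,I / cols X1,X2,X3,X4:
  L: [ 1  2  0  2]
  M: [-1 -1 -1 -1]
  T: [-1  0  0  1]
  I: [-1 -1  1  0]
  [L]: (2)·1+(-1)·2+(-1)·0+(2)·2 = 4
  [M]: (2)·-1+(-1)·-1+(-1)·-1+(2)·-1 = -2
  [T]: (2)·-1+(-1)·0+(-1)·0+(2)·1 = 0
  [I]: (2)·-1+(-1)·-1+(-1)·1+(2)·0 = -2
⇒ L^4 M^-2 I^-2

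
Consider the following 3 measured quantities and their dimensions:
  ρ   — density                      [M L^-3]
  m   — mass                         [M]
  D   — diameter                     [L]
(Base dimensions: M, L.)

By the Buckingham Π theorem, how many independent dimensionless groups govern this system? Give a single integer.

Write exponents as rows M,L / cols ρ,m,D:
  M: [ 1  1  0]
  L: [-3  0  1]
Row reduction gives pivot columns ρ,m; rank = 2
Π count = n − r = 3 − 2 = 1

1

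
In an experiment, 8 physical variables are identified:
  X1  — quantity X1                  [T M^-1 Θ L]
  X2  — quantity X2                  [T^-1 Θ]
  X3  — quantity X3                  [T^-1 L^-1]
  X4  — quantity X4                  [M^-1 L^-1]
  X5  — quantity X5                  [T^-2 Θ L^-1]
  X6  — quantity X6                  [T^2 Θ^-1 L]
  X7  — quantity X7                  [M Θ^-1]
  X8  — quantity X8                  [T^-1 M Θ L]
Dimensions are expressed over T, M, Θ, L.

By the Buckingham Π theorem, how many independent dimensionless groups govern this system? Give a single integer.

5

Exponent matrix [T,M,Θ,L] × [X1,X2,X3,X4,X5,X6,X7,X8]:
  T: [ 1 -1 -1  0 -2  2  0 -1]
  M: [-1  0  0 -1  0  0  1  1]
  Θ: [ 1  1  0  0  1 -1 -1  1]
  L: [ 1  0 -1 -1 -1  1  0  1]
RREF → pivots at {X1,X2,X3} ⇒ r = 3
n=8, r=3 ⇒ 5 dimensionless groups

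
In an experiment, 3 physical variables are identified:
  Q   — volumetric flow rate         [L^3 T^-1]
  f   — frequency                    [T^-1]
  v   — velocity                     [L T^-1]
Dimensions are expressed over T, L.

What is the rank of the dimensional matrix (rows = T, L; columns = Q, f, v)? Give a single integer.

Write exponents as rows T,L / cols Q,f,v:
  T: [-1 -1 -1]
  L: [ 3  0  1]
Echelon form has 2 nonzero rows (pivots: Q,f)

2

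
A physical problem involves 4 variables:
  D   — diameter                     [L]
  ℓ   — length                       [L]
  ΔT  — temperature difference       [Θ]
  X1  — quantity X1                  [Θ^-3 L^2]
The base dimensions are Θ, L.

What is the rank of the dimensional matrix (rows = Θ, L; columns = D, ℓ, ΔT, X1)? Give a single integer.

Write exponents as rows Θ,L / cols D,ℓ,ΔT,X1:
  Θ: [ 0  0  1 -3]
  L: [ 1  1  0  2]
Echelon form has 2 nonzero rows (pivots: D,ΔT)

2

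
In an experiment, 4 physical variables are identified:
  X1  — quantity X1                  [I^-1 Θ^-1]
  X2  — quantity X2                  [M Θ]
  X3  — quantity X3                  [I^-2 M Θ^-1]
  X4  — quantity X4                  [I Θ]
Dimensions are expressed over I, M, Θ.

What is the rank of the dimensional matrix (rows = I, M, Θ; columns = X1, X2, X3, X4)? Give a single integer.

Exponent matrix [I,M,Θ] × [X1,X2,X3,X4]:
  I: [-1  0 -2  1]
  M: [ 0  1  1  0]
  Θ: [-1  1 -1  1]
RREF → pivots at {X1,X2} ⇒ r = 2

2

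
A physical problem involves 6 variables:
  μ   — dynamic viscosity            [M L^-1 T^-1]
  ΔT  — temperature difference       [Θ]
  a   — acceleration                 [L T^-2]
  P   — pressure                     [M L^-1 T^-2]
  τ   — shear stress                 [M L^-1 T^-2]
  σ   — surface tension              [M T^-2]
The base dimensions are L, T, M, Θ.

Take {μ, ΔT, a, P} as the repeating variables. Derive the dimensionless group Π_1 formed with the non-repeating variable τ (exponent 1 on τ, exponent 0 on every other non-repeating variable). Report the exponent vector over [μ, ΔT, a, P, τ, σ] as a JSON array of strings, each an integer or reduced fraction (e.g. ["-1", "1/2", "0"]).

Dimensional matrix (L×T×M×Θ by μ×ΔT×a×P×τ×σ):
  L: [-1  0  1 -1 -1  0]
  T: [-1  0 -2 -2 -2 -2]
  M: [ 1  0  0  1  1  1]
  Θ: [ 0  1  0  0  0  0]
RREF → pivots at {μ,ΔT,a,P} ⇒ r = 4
Repeat: μ,ΔT,a,P; free: τ,σ
RREF:
  r0: [   1    0    0    0    0    2]
  r1: [   0    1    0    0    0    0]
  r2: [   0    0    1    0    0    1]
  r3: [   0    0    0    1    1   -1]
Fix exponent of τ at 1, σ at 0; solve each RREF row for its pivot's exponent:
  r0: exp(μ) + (0)·1 = 0 ⇒ exp(μ) = 0
  r1: exp(ΔT) + (0)·1 = 0 ⇒ exp(ΔT) = 0
  r2: exp(a) + (0)·1 = 0 ⇒ exp(a) = 0
  r3: exp(P) + (1)·1 = 0 ⇒ exp(P) = -1
Π_1 = P^-1 · τ

["0", "0", "0", "-1", "1", "0"]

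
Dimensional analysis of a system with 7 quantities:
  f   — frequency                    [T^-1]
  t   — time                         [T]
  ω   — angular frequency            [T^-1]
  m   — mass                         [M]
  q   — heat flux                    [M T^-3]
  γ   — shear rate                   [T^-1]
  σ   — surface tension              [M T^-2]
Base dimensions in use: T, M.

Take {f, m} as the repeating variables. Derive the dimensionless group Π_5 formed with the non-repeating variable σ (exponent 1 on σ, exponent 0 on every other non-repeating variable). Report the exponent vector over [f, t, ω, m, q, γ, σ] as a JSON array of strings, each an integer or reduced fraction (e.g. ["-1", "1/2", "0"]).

Write exponents as rows T,M / cols f,t,ω,m,q,γ,σ:
  T: [-1  1 -1  0 -3 -1 -2]
  M: [ 0  0  0  1  1  0  1]
Row reduction gives pivot columns f,m; rank = 2
Repeat: f,m; free: t,ω,q,γ,σ
RREF:
  r0: [   1   -1    1    0    3    1    2]
  r1: [   0    0    0    1    1    0    1]
Fix exponent of σ at 1, t at 0, ω at 0, q at 0, γ at 0; solve each RREF row for its pivot's exponent:
  r0: exp(f) + (2)·1 = 0 ⇒ exp(f) = -2
  r1: exp(m) + (1)·1 = 0 ⇒ exp(m) = -1
Π_5 = f^-2 · m^-1 · σ

["-2", "0", "0", "-1", "0", "0", "1"]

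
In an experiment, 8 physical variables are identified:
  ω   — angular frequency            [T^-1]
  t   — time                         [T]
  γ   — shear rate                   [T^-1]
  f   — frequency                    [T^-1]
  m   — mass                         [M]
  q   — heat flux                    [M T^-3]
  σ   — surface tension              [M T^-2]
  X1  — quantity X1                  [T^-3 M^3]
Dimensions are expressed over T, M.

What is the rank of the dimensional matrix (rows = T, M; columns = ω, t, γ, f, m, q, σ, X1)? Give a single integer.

2

Dimensional matrix (T×M by ω×t×γ×f×m×q×σ×X1):
  T: [-1  1 -1 -1  0 -3 -2 -3]
  M: [ 0  0  0  0  1  1  1  3]
Echelon form has 2 nonzero rows (pivots: ω,m)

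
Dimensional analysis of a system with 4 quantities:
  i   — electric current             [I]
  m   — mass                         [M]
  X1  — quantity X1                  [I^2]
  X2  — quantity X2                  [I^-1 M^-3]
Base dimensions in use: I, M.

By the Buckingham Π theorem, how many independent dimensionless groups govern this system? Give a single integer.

Exponent matrix [I,M] × [i,m,X1,X2]:
  I: [ 1  0  2 -1]
  M: [ 0  1  0 -3]
Echelon form has 2 nonzero rows (pivots: i,m)
4 vars − rank 2 = 2 Π groups

2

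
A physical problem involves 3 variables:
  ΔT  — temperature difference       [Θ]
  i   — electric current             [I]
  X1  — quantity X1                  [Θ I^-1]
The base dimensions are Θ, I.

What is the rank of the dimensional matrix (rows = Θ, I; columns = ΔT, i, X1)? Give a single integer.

Dimensional matrix (Θ×I by ΔT×i×X1):
  Θ: [ 1  0  1]
  I: [ 0  1 -1]
Echelon form has 2 nonzero rows (pivots: ΔT,i)

2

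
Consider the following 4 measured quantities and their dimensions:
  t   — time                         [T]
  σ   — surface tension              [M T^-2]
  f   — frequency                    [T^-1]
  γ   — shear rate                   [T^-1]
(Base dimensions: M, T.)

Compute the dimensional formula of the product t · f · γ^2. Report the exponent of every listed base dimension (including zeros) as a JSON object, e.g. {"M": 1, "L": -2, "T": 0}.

Dimensional matrix (M×T by t×σ×f×γ):
  M: [ 0  1  0  0]
  T: [ 1 -2 -1 -1]
  [M]: (1)·0+(1)·0+(2)·0 = 0
  [T]: (1)·1+(1)·-1+(2)·-1 = -2
⇒ T^-2

{"M": 0, "T": -2}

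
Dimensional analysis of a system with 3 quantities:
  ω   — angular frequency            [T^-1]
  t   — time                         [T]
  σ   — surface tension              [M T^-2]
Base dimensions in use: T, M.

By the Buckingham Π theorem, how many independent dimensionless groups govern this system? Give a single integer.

1

Write exponents as rows T,M / cols ω,t,σ:
  T: [-1  1 -2]
  M: [ 0  0  1]
Echelon form has 2 nonzero rows (pivots: ω,σ)
Π count = n − r = 3 − 2 = 1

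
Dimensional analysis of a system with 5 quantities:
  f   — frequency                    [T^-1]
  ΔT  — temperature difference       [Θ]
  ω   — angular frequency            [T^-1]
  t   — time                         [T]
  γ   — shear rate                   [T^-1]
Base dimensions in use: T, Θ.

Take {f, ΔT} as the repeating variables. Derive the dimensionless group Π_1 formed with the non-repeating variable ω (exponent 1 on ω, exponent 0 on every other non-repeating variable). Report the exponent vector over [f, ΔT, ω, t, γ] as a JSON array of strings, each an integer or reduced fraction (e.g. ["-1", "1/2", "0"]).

["-1", "0", "1", "0", "0"]

Exponent matrix [T,Θ] × [f,ΔT,ω,t,γ]:
  T: [-1  0 -1  1 -1]
  Θ: [ 0  1  0  0  0]
Echelon form has 2 nonzero rows (pivots: f,ΔT)
Repeat: f,ΔT; free: ω,t,γ
RREF:
  r0: [   1    0    1   -1    1]
  r1: [   0    1    0    0    0]
Fix exponent of ω at 1, t at 0, γ at 0; solve each RREF row for its pivot's exponent:
  r0: exp(f) + (1)·1 = 0 ⇒ exp(f) = -1
  r1: exp(ΔT) + (0)·1 = 0 ⇒ exp(ΔT) = 0
Π_1 = f^-1 · ω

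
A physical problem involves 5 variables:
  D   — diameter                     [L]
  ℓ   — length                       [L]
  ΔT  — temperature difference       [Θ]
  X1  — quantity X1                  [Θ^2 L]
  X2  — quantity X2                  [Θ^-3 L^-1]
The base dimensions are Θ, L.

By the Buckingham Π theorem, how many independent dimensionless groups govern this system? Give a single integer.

3

Exponent matrix [Θ,L] × [D,ℓ,ΔT,X1,X2]:
  Θ: [ 0  0  1  2 -3]
  L: [ 1  1  0  1 -1]
Row reduction gives pivot columns D,ΔT; rank = 2
Π count = n − r = 5 − 2 = 3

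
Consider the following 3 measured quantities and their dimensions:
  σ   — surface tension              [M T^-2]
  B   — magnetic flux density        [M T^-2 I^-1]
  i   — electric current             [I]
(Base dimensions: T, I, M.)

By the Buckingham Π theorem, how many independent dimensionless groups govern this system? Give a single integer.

Dimensional matrix (T×I×M by σ×B×i):
  T: [-2 -2  0]
  I: [ 0 -1  1]
  M: [ 1  1  0]
Row reduction gives pivot columns σ,B; rank = 2
n=3, r=2 ⇒ 1 dimensionless group

1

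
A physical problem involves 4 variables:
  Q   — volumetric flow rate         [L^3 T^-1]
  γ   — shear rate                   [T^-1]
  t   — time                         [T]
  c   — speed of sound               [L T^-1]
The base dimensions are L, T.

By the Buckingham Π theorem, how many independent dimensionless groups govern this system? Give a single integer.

2

Dimensional matrix (L×T by Q×γ×t×c):
  L: [ 3  0  0  1]
  T: [-1 -1  1 -1]
Echelon form has 2 nonzero rows (pivots: Q,γ)
4 vars − rank 2 = 2 Π groups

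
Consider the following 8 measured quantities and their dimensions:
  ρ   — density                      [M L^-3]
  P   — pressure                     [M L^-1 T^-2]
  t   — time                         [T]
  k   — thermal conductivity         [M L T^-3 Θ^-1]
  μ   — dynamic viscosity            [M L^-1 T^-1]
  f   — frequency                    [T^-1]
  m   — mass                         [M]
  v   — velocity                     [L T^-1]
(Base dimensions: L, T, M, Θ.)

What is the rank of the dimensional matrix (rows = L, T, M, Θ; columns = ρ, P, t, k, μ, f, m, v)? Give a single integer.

Exponent matrix [L,T,M,Θ] × [ρ,P,t,k,μ,f,m,v]:
  L: [-3 -1  0  1 -1  0  0  1]
  T: [ 0 -2  1 -3 -1 -1  0 -1]
  M: [ 1  1  0  1  1  0  1  0]
  Θ: [ 0  0  0 -1  0  0  0  0]
Echelon form has 4 nonzero rows (pivots: ρ,P,t,k)

4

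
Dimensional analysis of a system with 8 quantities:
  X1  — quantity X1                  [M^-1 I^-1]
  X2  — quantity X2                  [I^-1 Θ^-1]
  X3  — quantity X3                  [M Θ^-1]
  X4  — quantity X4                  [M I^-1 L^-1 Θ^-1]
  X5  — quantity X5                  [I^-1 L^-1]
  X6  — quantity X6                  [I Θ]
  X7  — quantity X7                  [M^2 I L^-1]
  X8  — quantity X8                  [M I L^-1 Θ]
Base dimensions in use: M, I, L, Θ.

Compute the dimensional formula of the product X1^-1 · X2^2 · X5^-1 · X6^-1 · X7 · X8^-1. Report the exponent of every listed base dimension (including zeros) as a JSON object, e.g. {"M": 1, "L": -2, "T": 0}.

{"M": 2, "I": -1, "L": 1, "Θ": -4}

Dimensional matrix (M×I×L×Θ by X1×X2×X3×X4×X5×X6×X7×X8):
  M: [-1  0  1  1  0  0  2  1]
  I: [-1 -1  0 -1 -1  1  1  1]
  L: [ 0  0  0 -1 -1  0 -1 -1]
  Θ: [ 0 -1 -1 -1  0  1  0  1]
  [M]: (-1)·-1+(2)·0+(-1)·0+(-1)·0+(1)·2+(-1)·1 = 2
  [I]: (-1)·-1+(2)·-1+(-1)·-1+(-1)·1+(1)·1+(-1)·1 = -1
  [L]: (-1)·0+(2)·0+(-1)·-1+(-1)·0+(1)·-1+(-1)·-1 = 1
  [Θ]: (-1)·0+(2)·-1+(-1)·0+(-1)·1+(1)·0+(-1)·1 = -4
⇒ M^2 I^-1 L Θ^-4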